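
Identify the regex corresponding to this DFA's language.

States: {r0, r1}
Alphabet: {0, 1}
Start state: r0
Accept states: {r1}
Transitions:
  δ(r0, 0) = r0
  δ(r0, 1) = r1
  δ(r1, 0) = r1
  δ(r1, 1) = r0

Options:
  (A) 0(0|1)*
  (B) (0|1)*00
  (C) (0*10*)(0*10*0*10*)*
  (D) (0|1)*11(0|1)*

Check each option against the DFA on short strings; one disagreement eliminates an option:
  (A) 0(0|1)*: on '0' the DFA goes r0 → r0 and rejects (r0 ∉ Accept), but the regex matches it → eliminate
  (B) (0|1)*00: on '1' the DFA goes r0 → r1 and accepts (r1 ∈ Accept), but the regex does not match it → eliminate
  (C) (0*10*)(0*10*0*10*)*: agrees with the DFA on every string of length ≤ 6
  (D) (0|1)*11(0|1)*: on '1' the DFA goes r0 → r1 and accepts (r1 ∈ Accept), but the regex does not match it → eliminate
Only (C) is consistent with the DFA.
(C) (0*10*)(0*10*0*10*)*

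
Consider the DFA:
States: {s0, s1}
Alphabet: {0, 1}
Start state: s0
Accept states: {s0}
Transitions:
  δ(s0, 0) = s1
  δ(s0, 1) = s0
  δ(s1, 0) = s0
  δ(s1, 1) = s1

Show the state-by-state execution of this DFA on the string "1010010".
read '1': s0 → s0
  read '0': s0 → s1
  read '1': s1 → s1
  read '0': s1 → s0
  read '0': s0 → s1
  read '1': s1 → s1
  read '0': s1 → s0
s0 -> s0 -> s1 -> s1 -> s0 -> s1 -> s1 -> s0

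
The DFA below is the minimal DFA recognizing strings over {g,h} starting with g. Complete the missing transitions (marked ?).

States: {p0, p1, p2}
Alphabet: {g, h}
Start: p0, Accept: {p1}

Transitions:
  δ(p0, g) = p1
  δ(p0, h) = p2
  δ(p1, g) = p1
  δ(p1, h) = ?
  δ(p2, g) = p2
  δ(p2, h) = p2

From the language and accept set, identify what each state tracks — p0: no input read; p1: started with g; p2: started with h (dead).
Each missing δ(q, a) is the state matching the new tracked value after reading a.
δ(p1, h) = p1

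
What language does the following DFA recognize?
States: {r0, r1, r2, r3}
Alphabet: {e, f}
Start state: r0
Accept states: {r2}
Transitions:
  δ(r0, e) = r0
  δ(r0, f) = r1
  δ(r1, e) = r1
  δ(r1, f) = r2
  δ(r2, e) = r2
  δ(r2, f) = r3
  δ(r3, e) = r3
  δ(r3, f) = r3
Testing a few strings:
  'e' → reject
  'feff' → reject
  'f' → reject
  'eff' → accept
State roles: r0=zero f's; r1=one f; r2=two f's; r3=≥ three f's (dead)
All strings over {e,f} containing exactly two f's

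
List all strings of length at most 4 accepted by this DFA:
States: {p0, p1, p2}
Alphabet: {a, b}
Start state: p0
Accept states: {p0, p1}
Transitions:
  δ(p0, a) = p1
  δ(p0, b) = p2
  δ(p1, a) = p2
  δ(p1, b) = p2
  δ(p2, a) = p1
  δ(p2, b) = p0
ε, a, ba, bb, aaa, aab, aba, abb, bba, aaba, abba, baaa, baab, baba, babb, bbba, bbbb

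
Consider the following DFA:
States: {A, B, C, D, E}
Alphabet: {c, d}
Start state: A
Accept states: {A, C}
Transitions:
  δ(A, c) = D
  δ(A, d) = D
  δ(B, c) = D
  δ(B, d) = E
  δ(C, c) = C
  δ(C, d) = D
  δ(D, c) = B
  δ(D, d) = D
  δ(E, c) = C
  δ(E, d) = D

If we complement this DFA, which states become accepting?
Complement accept states = All states \ Original accept states
= {A, B, C, D, E} \ {A, C}
{B, D, E}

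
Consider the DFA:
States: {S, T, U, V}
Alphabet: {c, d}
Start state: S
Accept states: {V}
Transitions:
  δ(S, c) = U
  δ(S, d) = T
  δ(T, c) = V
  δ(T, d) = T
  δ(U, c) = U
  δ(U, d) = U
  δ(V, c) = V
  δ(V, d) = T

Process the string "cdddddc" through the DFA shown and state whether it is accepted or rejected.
Processing string "cdddddc":
  S --c--> U
  U --d--> U
  U --d--> U
  U --d--> U
  U --d--> U
  U --d--> U
  U --c--> U
Final state: U
Accept states: {V}
No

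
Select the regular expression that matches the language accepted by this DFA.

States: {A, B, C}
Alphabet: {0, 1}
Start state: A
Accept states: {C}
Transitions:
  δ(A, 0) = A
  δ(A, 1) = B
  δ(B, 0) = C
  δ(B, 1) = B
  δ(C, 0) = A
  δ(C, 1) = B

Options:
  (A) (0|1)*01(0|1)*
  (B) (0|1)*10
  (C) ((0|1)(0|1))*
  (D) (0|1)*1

Check each option against the DFA on short strings; one disagreement eliminates an option:
  (A) (0|1)*01(0|1)*: on '01' the DFA goes A → A → B and rejects (B ∉ Accept), but the regex matches it → eliminate
  (B) (0|1)*10: agrees with the DFA on every string of length ≤ 6
  (C) ((0|1)(0|1))*: on ε the DFA stays in A and rejects (A ∉ Accept), but the regex matches it → eliminate
  (D) (0|1)*1: on '1' the DFA goes A → B and rejects (B ∉ Accept), but the regex matches it → eliminate
Only (B) is consistent with the DFA.
(B) (0|1)*10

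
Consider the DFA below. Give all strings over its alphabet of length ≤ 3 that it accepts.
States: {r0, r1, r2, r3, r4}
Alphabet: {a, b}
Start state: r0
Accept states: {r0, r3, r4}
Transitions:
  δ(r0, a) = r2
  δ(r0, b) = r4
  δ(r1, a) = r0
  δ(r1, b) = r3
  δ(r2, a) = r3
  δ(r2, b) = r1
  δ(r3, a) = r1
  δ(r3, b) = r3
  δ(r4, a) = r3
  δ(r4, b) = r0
ε, b, aa, ba, bb, aab, aba, abb, bab, bbb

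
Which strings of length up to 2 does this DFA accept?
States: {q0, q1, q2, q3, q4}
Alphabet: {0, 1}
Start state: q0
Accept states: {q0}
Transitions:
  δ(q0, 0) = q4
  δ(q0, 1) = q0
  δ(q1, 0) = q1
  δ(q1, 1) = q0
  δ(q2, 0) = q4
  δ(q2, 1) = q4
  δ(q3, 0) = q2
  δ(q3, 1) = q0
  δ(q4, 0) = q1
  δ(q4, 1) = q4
ε, 1, 11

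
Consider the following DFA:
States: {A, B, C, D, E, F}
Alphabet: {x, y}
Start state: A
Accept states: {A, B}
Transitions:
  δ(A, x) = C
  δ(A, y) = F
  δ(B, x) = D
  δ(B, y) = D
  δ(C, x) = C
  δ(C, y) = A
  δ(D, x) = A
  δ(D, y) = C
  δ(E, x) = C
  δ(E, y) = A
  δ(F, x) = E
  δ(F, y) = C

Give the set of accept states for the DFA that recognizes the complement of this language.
Complement accept states = All states \ Original accept states
= {A, B, C, D, E, F} \ {A, B}
{C, D, E, F}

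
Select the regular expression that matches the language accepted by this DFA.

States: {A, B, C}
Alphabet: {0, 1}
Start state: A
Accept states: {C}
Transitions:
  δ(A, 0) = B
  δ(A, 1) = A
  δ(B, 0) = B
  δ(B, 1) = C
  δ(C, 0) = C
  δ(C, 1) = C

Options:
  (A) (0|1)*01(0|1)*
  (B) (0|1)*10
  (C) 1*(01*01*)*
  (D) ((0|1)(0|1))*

Check each option against the DFA on short strings; one disagreement eliminates an option:
  (A) (0|1)*01(0|1)*: agrees with the DFA on every string of length ≤ 6
  (B) (0|1)*10: on '01' the DFA goes A → B → C and accepts (C ∈ Accept), but the regex does not match it → eliminate
  (C) 1*(01*01*)*: on ε the DFA stays in A and rejects (A ∉ Accept), but the regex matches it → eliminate
  (D) ((0|1)(0|1))*: on ε the DFA stays in A and rejects (A ∉ Accept), but the regex matches it → eliminate
Only (A) is consistent with the DFA.
(A) (0|1)*01(0|1)*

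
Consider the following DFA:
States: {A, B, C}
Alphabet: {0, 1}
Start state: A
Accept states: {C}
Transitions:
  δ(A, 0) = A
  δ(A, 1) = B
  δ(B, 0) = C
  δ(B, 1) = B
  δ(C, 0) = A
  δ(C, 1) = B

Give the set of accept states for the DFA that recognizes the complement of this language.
Complement accept states = All states \ Original accept states
= {A, B, C} \ {C}
{A, B}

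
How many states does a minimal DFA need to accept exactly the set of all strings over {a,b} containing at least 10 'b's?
By Myhill–Nerode, count the distinguishable equivalence classes: 11 classes — having seen 0, 1, …, 9, or ≥10 copies of 'b'; any two classes i < j (j ≤ 10) are distinguished by the string b^(10−j), which takes class j to 10 copies (accepted) but leaves class i below 10 (rejected).
11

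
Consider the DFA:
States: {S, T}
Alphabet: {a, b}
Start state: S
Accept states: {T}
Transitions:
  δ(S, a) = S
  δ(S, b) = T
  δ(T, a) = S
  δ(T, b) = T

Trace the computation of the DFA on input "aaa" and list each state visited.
read 'a': S → S
  read 'a': S → S
  read 'a': S → S
S -> S -> S -> S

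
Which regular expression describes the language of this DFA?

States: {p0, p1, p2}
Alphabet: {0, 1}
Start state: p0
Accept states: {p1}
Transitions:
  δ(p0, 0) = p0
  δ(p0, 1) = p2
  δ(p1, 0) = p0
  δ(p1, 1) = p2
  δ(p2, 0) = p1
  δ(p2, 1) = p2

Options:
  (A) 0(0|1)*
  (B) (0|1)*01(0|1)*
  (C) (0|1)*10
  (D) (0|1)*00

Check each option against the DFA on short strings; one disagreement eliminates an option:
  (A) 0(0|1)*: on '0' the DFA goes p0 → p0 and rejects (p0 ∉ Accept), but the regex matches it → eliminate
  (B) (0|1)*01(0|1)*: on '01' the DFA goes p0 → p0 → p2 and rejects (p2 ∉ Accept), but the regex matches it → eliminate
  (C) (0|1)*10: agrees with the DFA on every string of length ≤ 6
  (D) (0|1)*00: on '00' the DFA goes p0 → p0 → p0 and rejects (p0 ∉ Accept), but the regex matches it → eliminate
Only (C) is consistent with the DFA.
(C) (0|1)*10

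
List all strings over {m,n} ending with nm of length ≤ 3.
nm, mnm, nnm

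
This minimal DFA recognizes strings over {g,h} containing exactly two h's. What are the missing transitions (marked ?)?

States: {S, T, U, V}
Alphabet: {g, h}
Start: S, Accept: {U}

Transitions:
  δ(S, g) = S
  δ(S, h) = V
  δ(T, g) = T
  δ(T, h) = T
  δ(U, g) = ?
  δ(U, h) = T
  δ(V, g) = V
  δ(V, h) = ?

From the language and accept set, identify what each state tracks — S: zero h's; T: ≥ three h's (dead); U: two h's; V: one h.
Each missing δ(q, a) is the state matching the new tracked value after reading a.
δ(U, g) = U; δ(V, h) = U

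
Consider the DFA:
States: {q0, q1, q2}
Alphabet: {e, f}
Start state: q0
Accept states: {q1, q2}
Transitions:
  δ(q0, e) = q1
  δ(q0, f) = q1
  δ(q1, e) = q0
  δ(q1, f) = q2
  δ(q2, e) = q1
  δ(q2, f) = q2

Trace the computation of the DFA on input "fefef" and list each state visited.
read 'f': q0 → q1
  read 'e': q1 → q0
  read 'f': q0 → q1
  read 'e': q1 → q0
  read 'f': q0 → q1
q0 -> q1 -> q0 -> q1 -> q0 -> q1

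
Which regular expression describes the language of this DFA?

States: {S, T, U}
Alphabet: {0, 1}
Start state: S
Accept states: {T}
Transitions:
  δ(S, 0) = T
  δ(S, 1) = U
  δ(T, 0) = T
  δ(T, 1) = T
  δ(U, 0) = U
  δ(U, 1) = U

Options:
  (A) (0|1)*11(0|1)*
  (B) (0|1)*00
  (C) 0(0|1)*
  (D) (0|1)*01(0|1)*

Check each option against the DFA on short strings; one disagreement eliminates an option:
  (A) (0|1)*11(0|1)*: on '0' the DFA goes S → T and accepts (T ∈ Accept), but the regex does not match it → eliminate
  (B) (0|1)*00: on '0' the DFA goes S → T and accepts (T ∈ Accept), but the regex does not match it → eliminate
  (C) 0(0|1)*: agrees with the DFA on every string of length ≤ 6
  (D) (0|1)*01(0|1)*: on '0' the DFA goes S → T and accepts (T ∈ Accept), but the regex does not match it → eliminate
Only (C) is consistent with the DFA.
(C) 0(0|1)*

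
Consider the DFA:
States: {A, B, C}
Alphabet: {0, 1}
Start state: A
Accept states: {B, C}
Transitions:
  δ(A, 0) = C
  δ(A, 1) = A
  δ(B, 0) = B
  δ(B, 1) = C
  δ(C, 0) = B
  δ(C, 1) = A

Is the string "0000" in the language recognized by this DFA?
Processing string "0000":
  A --0--> C
  C --0--> B
  B --0--> B
  B --0--> B
Final state: B
Accept states: {B, C}
Yes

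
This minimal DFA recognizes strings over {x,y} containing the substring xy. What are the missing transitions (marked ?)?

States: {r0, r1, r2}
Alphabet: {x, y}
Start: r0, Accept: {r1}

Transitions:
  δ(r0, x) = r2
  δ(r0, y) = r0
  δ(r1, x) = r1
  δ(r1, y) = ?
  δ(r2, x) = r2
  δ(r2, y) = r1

From the language and accept set, identify what each state tracks — r0: no x seen yet; r1: substring xy seen; r2: seen a x, waiting for y.
Each missing δ(q, a) is the state matching the new tracked value after reading a.
δ(r1, y) = r1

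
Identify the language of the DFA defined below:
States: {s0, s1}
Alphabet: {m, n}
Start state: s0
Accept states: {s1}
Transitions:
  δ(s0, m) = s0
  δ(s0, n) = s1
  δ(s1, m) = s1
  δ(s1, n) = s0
Testing a few strings:
  'n' → accept
  'mn' → accept
  'nm' → accept
  'nmm' → accept
State roles: s0=even number of n's so far; s1=odd number of n's so far
All strings over {m,n} with an odd number of n's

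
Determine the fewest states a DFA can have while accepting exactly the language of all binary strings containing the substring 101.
By Myhill–Nerode, count the distinguishable equivalence classes: 4 classes — one per longest suffix of the input that is a prefix of '101' (lengths 0 through 2), plus an absorbing 'already seen 101' class.
4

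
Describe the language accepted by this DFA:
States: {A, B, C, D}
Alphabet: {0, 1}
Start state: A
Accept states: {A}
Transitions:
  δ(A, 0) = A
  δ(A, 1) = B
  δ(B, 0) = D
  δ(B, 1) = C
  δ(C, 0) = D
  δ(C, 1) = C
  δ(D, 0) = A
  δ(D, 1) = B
Testing a few strings:
  '1101' → reject
  '0100' → accept
  '1110' → reject
  '0' → accept
State roles: A=value ≡ 0 (mod 4); B=value ≡ 1 (mod 4); C=value ≡ 3 (mod 4); D=value ≡ 2 (mod 4)
All binary strings representing a multiple of 4 (read in base 2; leading zeros allowed and ε counts as 0)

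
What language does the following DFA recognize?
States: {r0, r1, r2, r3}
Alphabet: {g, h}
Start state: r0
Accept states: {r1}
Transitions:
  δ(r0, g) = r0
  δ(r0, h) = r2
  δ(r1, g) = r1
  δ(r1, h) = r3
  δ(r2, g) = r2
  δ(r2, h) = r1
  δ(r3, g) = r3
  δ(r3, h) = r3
Testing a few strings:
  'gg' → reject
  'hghh' → reject
  'gghg' → reject
  'g' → reject
State roles: r0=zero h's; r1=two h's; r2=one h; r3=≥ three h's (dead)
All strings over {g,h} containing exactly two h's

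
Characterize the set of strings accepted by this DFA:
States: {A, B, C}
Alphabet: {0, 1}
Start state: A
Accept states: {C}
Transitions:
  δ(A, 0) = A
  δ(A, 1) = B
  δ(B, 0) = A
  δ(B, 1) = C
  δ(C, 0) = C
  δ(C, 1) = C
Testing a few strings:
  '000' → reject
  '1001' → reject
  '10' → reject
  '1101' → accept
State roles: A=no progress toward 11; B=one trailing 1; C=substring 11 seen
All binary strings containing the substring 11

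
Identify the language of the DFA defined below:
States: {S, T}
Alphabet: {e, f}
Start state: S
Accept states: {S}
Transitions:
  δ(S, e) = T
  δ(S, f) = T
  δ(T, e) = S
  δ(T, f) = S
Testing a few strings:
  'e' → reject
  'ee' → accept
  'fe' → accept
  'eef' → reject
State roles: S=even length so far; T=odd length so far
All strings over {e,f} of even length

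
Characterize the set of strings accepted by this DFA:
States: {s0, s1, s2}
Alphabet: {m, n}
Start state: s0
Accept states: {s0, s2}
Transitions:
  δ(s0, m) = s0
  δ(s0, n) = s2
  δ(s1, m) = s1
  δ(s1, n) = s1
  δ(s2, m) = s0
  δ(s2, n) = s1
Testing a few strings:
  'mm' → accept
  'm' → accept
  'nnmm' → reject
  'mmn' → accept
State roles: s0=last symbol not n (ok); s1=saw nn (dead); s2=last symbol n (ok)
All strings over {m,n} with no two consecutive n's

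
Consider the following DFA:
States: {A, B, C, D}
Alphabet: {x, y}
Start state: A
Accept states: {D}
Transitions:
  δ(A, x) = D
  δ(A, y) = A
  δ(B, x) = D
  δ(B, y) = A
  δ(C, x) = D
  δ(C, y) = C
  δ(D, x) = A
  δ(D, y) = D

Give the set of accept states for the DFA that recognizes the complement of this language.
Complement accept states = All states \ Original accept states
= {A, B, C, D} \ {D}
{A, B, C}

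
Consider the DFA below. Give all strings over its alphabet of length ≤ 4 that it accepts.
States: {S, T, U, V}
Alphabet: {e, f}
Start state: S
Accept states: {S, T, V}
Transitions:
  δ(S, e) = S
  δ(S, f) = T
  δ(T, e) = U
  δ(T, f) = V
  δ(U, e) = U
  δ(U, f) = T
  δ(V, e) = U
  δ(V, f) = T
ε, e, f, ee, ef, ff, eee, eef, eff, fef, fff, eeee, eeef, eeff, efef, efff, feef, feff, ffef, ffff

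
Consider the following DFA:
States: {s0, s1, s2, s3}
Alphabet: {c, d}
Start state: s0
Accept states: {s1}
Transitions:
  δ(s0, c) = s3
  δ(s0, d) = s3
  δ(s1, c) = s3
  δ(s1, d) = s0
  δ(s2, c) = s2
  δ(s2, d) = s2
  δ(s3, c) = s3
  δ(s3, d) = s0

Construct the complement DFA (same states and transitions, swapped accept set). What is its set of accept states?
Complement accept states = All states \ Original accept states
= {s0, s1, s2, s3} \ {s1}
{s0, s2, s3}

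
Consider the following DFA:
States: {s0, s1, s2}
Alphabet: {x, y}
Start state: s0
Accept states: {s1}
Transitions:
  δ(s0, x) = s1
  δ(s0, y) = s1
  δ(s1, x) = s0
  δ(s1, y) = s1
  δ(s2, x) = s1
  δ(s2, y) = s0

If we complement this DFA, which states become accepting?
Complement accept states = All states \ Original accept states
= {s0, s1, s2} \ {s1}
{s0, s2}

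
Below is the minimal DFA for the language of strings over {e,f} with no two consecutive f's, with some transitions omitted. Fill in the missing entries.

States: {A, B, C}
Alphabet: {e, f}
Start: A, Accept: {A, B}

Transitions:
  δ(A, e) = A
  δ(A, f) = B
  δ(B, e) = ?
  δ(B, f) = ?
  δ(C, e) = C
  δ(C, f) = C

From the language and accept set, identify what each state tracks — A: last symbol not f (ok); B: last symbol f (ok); C: saw ff (dead).
Each missing δ(q, a) is the state matching the new tracked value after reading a.
δ(B, e) = A; δ(B, f) = C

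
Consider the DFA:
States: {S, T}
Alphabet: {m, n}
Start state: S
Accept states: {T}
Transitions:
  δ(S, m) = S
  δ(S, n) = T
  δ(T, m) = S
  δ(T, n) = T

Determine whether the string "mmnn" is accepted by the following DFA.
Processing string "mmnn":
  S --m--> S
  S --m--> S
  S --n--> T
  T --n--> T
Final state: T
Accept states: {T}
Yes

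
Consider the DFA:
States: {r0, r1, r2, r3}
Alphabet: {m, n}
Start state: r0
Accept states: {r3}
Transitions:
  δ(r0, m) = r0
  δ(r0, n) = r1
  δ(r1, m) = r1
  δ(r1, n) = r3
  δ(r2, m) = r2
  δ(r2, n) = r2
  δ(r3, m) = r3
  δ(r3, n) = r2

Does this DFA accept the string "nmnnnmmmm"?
Processing string "nmnnnmmmm":
  r0 --n--> r1
  r1 --m--> r1
  r1 --n--> r3
  r3 --n--> r2
  r2 --n--> r2
  r2 --m--> r2
  r2 --m--> r2
  r2 --m--> r2
  r2 --m--> r2
Final state: r2
Accept states: {r3}
No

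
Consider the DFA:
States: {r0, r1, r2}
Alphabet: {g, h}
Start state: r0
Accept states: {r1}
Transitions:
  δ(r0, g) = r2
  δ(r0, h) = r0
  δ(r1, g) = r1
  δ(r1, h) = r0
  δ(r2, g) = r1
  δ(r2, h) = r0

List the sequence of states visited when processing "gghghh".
read 'g': r0 → r2
  read 'g': r2 → r1
  read 'h': r1 → r0
  read 'g': r0 → r2
  read 'h': r2 → r0
  read 'h': r0 → r0
r0 -> r2 -> r1 -> r0 -> r2 -> r0 -> r0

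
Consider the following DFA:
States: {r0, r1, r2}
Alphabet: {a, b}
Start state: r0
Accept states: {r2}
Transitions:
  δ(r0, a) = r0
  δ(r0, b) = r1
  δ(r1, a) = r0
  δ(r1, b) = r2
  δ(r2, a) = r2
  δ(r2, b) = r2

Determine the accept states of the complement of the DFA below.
Complement accept states = All states \ Original accept states
= {r0, r1, r2} \ {r2}
{r0, r1}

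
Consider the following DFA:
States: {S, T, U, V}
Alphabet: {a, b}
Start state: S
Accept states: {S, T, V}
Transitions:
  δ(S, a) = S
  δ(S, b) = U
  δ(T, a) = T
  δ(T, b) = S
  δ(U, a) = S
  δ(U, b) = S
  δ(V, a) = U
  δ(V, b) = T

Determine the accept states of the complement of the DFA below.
Complement accept states = All states \ Original accept states
= {S, T, U, V} \ {S, T, V}
{U}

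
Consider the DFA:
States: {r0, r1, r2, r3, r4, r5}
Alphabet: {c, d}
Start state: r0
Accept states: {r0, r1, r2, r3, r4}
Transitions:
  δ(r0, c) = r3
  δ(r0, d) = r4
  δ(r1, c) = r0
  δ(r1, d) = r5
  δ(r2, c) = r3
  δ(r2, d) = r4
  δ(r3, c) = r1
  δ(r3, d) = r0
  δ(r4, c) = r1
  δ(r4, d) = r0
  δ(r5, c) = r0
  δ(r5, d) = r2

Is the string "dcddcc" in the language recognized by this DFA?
Processing string "dcddcc":
  r0 --d--> r4
  r4 --c--> r1
  r1 --d--> r5
  r5 --d--> r2
  r2 --c--> r3
  r3 --c--> r1
Final state: r1
Accept states: {r0, r1, r2, r3, r4}
Yes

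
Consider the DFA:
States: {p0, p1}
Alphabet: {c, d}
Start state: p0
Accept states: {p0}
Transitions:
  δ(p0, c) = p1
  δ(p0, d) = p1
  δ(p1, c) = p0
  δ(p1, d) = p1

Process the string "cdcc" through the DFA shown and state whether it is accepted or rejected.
Processing string "cdcc":
  p0 --c--> p1
  p1 --d--> p1
  p1 --c--> p0
  p0 --c--> p1
Final state: p1
Accept states: {p0}
No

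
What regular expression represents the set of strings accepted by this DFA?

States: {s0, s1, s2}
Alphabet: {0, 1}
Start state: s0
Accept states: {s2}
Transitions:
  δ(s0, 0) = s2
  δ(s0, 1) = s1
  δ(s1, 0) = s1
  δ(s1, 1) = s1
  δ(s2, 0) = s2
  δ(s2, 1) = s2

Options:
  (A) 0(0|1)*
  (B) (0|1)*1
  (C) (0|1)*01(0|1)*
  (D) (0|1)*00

Check each option against the DFA on short strings; one disagreement eliminates an option:
  (A) 0(0|1)*: agrees with the DFA on every string of length ≤ 6
  (B) (0|1)*1: on '0' the DFA goes s0 → s2 and accepts (s2 ∈ Accept), but the regex does not match it → eliminate
  (C) (0|1)*01(0|1)*: on '0' the DFA goes s0 → s2 and accepts (s2 ∈ Accept), but the regex does not match it → eliminate
  (D) (0|1)*00: on '0' the DFA goes s0 → s2 and accepts (s2 ∈ Accept), but the regex does not match it → eliminate
Only (A) is consistent with the DFA.
(A) 0(0|1)*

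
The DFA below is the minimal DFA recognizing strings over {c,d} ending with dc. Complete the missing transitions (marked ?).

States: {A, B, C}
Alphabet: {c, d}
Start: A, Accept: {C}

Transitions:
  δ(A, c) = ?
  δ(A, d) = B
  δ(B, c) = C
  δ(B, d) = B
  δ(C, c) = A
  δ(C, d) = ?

From the language and accept set, identify what each state tracks — A: no suffix match; B: one trailing d; C: suffix is dc.
Each missing δ(q, a) is the state matching the new tracked value after reading a.
δ(A, c) = A; δ(C, d) = B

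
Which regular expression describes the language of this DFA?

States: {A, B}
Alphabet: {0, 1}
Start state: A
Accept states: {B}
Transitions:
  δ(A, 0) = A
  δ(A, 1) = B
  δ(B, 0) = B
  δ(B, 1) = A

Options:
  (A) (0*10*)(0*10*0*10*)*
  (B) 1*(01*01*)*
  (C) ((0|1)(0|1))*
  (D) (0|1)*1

Check each option against the DFA on short strings; one disagreement eliminates an option:
  (A) (0*10*)(0*10*0*10*)*: agrees with the DFA on every string of length ≤ 6
  (B) 1*(01*01*)*: on ε the DFA stays in A and rejects (A ∉ Accept), but the regex matches it → eliminate
  (C) ((0|1)(0|1))*: on ε the DFA stays in A and rejects (A ∉ Accept), but the regex matches it → eliminate
  (D) (0|1)*1: on '10' the DFA goes A → B → B and accepts (B ∈ Accept), but the regex does not match it → eliminate
Only (A) is consistent with the DFA.
(A) (0*10*)(0*10*0*10*)*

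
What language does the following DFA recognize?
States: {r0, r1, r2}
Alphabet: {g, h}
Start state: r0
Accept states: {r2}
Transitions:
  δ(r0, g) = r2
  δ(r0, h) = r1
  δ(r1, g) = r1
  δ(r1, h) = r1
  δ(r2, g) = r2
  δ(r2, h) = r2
Testing a few strings:
  'hg' → reject
  'ggg' → accept
  'gg' → accept
  'ghh' → accept
State roles: r0=no input read; r1=started with h (dead); r2=started with g
All strings over {g,h} starting with g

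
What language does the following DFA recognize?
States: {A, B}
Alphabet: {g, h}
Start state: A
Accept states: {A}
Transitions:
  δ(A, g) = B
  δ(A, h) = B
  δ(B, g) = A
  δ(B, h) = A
Testing a few strings:
  'g' → reject
  'ghh' → reject
  'hhh' → reject
  'gh' → accept
State roles: A=even length so far; B=odd length so far
All strings over {g,h} of even length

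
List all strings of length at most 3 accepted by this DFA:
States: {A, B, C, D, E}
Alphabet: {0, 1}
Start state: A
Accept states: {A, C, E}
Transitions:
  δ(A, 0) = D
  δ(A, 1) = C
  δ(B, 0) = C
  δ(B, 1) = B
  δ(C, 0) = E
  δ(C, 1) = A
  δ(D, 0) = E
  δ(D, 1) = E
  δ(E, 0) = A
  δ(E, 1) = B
ε, 1, 00, 01, 10, 11, 000, 010, 100, 111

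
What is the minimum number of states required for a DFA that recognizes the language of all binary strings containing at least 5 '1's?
By Myhill–Nerode, count the distinguishable equivalence classes: 6 classes — having seen 0, 1, …, 4, or ≥5 copies of '1'; any two classes i < j (j ≤ 5) are distinguished by the string 1^(5−j), which takes class j to 5 copies (accepted) but leaves class i below 5 (rejected).
6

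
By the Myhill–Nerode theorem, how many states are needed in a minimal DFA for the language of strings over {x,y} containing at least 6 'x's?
By Myhill–Nerode, count the distinguishable equivalence classes: 7 classes — having seen 0, 1, …, 5, or ≥6 copies of 'x'; any two classes i < j (j ≤ 6) are distinguished by the string x^(6−j), which takes class j to 6 copies (accepted) but leaves class i below 6 (rejected).
7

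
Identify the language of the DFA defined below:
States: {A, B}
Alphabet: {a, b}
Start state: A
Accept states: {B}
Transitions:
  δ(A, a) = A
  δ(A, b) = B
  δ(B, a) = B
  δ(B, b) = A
Testing a few strings:
  'ab' → accept
  'b' → accept
  'a' → reject
  'bba' → reject
State roles: A=even number of b's so far; B=odd number of b's so far
All strings over {a,b} with an odd number of b's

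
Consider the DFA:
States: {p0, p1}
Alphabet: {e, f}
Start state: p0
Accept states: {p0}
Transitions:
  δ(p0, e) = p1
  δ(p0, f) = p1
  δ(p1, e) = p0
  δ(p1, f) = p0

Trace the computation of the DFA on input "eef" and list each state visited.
read 'e': p0 → p1
  read 'e': p1 → p0
  read 'f': p0 → p1
p0 -> p1 -> p0 -> p1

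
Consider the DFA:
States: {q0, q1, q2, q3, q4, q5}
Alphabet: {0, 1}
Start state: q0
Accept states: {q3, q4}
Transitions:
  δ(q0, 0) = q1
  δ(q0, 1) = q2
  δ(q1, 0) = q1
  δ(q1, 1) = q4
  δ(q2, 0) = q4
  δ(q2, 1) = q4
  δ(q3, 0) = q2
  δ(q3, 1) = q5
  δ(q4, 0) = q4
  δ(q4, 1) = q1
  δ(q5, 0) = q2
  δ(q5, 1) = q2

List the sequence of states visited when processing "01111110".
read '0': q0 → q1
  read '1': q1 → q4
  read '1': q4 → q1
  read '1': q1 → q4
  read '1': q4 → q1
  read '1': q1 → q4
  read '1': q4 → q1
  read '0': q1 → q1
q0 -> q1 -> q4 -> q1 -> q4 -> q1 -> q4 -> q1 -> q1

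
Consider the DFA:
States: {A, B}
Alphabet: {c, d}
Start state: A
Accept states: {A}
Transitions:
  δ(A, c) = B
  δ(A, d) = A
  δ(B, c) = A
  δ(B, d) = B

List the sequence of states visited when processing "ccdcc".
read 'c': A → B
  read 'c': B → A
  read 'd': A → A
  read 'c': A → B
  read 'c': B → A
A -> B -> A -> A -> B -> A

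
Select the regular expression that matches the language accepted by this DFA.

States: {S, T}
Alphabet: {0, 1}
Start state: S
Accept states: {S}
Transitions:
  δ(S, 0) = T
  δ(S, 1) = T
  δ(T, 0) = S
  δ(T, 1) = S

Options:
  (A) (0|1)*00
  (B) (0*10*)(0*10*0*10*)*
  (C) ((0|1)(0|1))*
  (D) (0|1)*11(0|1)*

Check each option against the DFA on short strings; one disagreement eliminates an option:
  (A) (0|1)*00: on ε the DFA stays in S and accepts (S ∈ Accept), but the regex does not match it → eliminate
  (B) (0*10*)(0*10*0*10*)*: on ε the DFA stays in S and accepts (S ∈ Accept), but the regex does not match it → eliminate
  (C) ((0|1)(0|1))*: agrees with the DFA on every string of length ≤ 6
  (D) (0|1)*11(0|1)*: on ε the DFA stays in S and accepts (S ∈ Accept), but the regex does not match it → eliminate
Only (C) is consistent with the DFA.
(C) ((0|1)(0|1))*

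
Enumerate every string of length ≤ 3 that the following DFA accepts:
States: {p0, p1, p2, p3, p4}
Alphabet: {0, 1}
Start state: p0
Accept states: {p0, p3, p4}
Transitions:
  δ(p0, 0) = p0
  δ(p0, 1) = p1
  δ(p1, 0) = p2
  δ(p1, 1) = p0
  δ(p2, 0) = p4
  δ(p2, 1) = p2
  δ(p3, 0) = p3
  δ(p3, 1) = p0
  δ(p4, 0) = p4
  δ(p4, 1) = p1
ε, 0, 00, 11, 000, 011, 100, 110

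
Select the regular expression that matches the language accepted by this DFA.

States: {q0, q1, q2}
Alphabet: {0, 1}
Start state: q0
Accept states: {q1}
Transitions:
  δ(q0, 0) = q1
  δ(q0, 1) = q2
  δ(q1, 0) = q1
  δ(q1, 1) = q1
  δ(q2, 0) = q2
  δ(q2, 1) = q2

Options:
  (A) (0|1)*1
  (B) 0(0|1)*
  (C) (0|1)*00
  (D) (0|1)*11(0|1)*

Check each option against the DFA on short strings; one disagreement eliminates an option:
  (A) (0|1)*1: on '0' the DFA goes q0 → q1 and accepts (q1 ∈ Accept), but the regex does not match it → eliminate
  (B) 0(0|1)*: agrees with the DFA on every string of length ≤ 6
  (C) (0|1)*00: on '0' the DFA goes q0 → q1 and accepts (q1 ∈ Accept), but the regex does not match it → eliminate
  (D) (0|1)*11(0|1)*: on '0' the DFA goes q0 → q1 and accepts (q1 ∈ Accept), but the regex does not match it → eliminate
Only (B) is consistent with the DFA.
(B) 0(0|1)*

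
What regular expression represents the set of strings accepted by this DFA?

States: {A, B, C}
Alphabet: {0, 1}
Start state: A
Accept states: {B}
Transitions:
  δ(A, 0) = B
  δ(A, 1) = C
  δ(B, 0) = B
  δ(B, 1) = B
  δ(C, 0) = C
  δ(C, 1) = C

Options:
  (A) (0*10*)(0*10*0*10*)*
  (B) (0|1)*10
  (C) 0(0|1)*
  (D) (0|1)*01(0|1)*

Check each option against the DFA on short strings; one disagreement eliminates an option:
  (A) (0*10*)(0*10*0*10*)*: on '0' the DFA goes A → B and accepts (B ∈ Accept), but the regex does not match it → eliminate
  (B) (0|1)*10: on '0' the DFA goes A → B and accepts (B ∈ Accept), but the regex does not match it → eliminate
  (C) 0(0|1)*: agrees with the DFA on every string of length ≤ 6
  (D) (0|1)*01(0|1)*: on '0' the DFA goes A → B and accepts (B ∈ Accept), but the regex does not match it → eliminate
Only (C) is consistent with the DFA.
(C) 0(0|1)*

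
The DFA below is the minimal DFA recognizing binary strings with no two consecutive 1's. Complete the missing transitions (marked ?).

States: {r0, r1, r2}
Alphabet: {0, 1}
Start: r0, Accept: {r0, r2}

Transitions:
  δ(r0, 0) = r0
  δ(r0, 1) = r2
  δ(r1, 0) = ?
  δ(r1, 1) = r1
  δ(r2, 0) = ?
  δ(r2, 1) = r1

From the language and accept set, identify what each state tracks — r0: last symbol not 1 (ok); r1: saw 11 (dead); r2: last symbol 1 (ok).
Each missing δ(q, a) is the state matching the new tracked value after reading a.
δ(r1, 0) = r1; δ(r2, 0) = r0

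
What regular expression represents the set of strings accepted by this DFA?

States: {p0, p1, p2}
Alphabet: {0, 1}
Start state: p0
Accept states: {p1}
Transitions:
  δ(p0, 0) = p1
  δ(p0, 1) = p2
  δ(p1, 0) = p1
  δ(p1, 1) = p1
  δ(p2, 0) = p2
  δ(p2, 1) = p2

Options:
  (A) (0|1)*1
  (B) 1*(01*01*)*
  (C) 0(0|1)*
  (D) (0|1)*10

Check each option against the DFA on short strings; one disagreement eliminates an option:
  (A) (0|1)*1: on '0' the DFA goes p0 → p1 and accepts (p1 ∈ Accept), but the regex does not match it → eliminate
  (B) 1*(01*01*)*: on ε the DFA stays in p0 and rejects (p0 ∉ Accept), but the regex matches it → eliminate
  (C) 0(0|1)*: agrees with the DFA on every string of length ≤ 6
  (D) (0|1)*10: on '0' the DFA goes p0 → p1 and accepts (p1 ∈ Accept), but the regex does not match it → eliminate
Only (C) is consistent with the DFA.
(C) 0(0|1)*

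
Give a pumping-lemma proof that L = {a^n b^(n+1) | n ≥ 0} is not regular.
Assume L is regular with pumping length p. Idea: pumping the a-block breaks the fixed offset of 1.
Choose s = a^p b^(p+1) ∈ L. By the pumping lemma, s = xyz with |xy| ≤ p, |y| > 0, so y = a^k with k ≥ 1. Then xy²z = a^(p+k) b^(p+1). For this to be in L we would need p+1 = (p+k)+1, i.e. k = 0, contradicting k ≥ 1. So xy²z ∉ L.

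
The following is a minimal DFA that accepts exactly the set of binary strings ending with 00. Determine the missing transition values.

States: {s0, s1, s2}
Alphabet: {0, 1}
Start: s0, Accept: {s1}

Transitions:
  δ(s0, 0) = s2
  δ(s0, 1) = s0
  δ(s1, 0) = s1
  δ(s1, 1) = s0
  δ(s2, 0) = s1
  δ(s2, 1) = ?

From the language and accept set, identify what each state tracks — s0: last symbol not 0; s1: two trailing 0's; s2: one trailing 0.
Each missing δ(q, a) is the state matching the new tracked value after reading a.
δ(s2, 1) = s0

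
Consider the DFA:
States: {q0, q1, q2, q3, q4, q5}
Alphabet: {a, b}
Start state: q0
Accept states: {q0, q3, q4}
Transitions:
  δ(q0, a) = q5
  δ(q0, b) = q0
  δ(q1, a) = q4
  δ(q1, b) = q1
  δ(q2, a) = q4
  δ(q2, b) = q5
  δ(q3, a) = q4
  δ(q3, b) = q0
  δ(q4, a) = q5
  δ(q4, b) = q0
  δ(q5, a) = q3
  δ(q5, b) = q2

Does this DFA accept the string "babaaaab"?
Processing string "babaaaab":
  q0 --b--> q0
  q0 --a--> q5
  q5 --b--> q2
  q2 --a--> q4
  q4 --a--> q5
  q5 --a--> q3
  q3 --a--> q4
  q4 --b--> q0
Final state: q0
Accept states: {q0, q3, q4}
Yes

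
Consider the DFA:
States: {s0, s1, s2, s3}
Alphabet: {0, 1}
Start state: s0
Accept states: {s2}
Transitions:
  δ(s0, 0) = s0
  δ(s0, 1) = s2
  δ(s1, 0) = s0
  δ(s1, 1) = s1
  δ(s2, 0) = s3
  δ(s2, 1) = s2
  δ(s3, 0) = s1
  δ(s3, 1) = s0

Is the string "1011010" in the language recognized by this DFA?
Processing string "1011010":
  s0 --1--> s2
  s2 --0--> s3
  s3 --1--> s0
  s0 --1--> s2
  s2 --0--> s3
  s3 --1--> s0
  s0 --0--> s0
Final state: s0
Accept states: {s2}
No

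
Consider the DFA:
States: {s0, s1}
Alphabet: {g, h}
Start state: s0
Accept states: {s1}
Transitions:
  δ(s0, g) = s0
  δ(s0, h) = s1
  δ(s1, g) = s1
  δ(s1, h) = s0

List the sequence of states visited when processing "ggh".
read 'g': s0 → s0
  read 'g': s0 → s0
  read 'h': s0 → s1
s0 -> s0 -> s0 -> s1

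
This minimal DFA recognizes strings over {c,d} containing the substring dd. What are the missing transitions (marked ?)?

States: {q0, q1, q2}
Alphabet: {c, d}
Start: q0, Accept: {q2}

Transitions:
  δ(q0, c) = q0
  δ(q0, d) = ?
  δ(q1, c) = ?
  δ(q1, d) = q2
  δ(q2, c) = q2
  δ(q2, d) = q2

From the language and accept set, identify what each state tracks — q0: no progress toward dd; q1: one trailing d; q2: substring dd seen.
Each missing δ(q, a) is the state matching the new tracked value after reading a.
δ(q0, d) = q1; δ(q1, c) = q0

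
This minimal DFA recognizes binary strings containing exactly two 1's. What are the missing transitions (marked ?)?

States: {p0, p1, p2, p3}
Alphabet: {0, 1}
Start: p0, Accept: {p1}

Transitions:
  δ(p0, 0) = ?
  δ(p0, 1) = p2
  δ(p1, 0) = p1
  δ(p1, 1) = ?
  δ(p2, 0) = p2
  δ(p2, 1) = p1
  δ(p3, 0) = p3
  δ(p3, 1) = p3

From the language and accept set, identify what each state tracks — p0: zero 1's; p1: two 1's; p2: one 1; p3: ≥ three 1's (dead).
Each missing δ(q, a) is the state matching the new tracked value after reading a.
δ(p0, 0) = p0; δ(p1, 1) = p3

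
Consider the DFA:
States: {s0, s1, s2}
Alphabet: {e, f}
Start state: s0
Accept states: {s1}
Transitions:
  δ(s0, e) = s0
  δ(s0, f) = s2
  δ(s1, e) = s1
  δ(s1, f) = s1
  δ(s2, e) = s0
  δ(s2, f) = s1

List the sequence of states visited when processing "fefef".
read 'f': s0 → s2
  read 'e': s2 → s0
  read 'f': s0 → s2
  read 'e': s2 → s0
  read 'f': s0 → s2
s0 -> s2 -> s0 -> s2 -> s0 -> s2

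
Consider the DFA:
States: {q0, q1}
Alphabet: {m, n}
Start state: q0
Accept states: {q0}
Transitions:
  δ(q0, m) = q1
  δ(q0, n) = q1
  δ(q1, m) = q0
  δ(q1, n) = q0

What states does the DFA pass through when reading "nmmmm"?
read 'n': q0 → q1
  read 'm': q1 → q0
  read 'm': q0 → q1
  read 'm': q1 → q0
  read 'm': q0 → q1
q0 -> q1 -> q0 -> q1 -> q0 -> q1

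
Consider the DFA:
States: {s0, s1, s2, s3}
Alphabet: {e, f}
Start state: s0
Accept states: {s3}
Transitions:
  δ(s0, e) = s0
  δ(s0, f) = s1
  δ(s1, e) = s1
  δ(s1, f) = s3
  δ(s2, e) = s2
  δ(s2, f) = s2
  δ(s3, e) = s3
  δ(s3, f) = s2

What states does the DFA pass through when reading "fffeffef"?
read 'f': s0 → s1
  read 'f': s1 → s3
  read 'f': s3 → s2
  read 'e': s2 → s2
  read 'f': s2 → s2
  read 'f': s2 → s2
  read 'e': s2 → s2
  read 'f': s2 → s2
s0 -> s1 -> s3 -> s2 -> s2 -> s2 -> s2 -> s2 -> s2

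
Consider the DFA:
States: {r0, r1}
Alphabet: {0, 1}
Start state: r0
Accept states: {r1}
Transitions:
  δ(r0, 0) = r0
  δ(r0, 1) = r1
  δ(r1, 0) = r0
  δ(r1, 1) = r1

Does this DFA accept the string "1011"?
Processing string "1011":
  r0 --1--> r1
  r1 --0--> r0
  r0 --1--> r1
  r1 --1--> r1
Final state: r1
Accept states: {r1}
Yes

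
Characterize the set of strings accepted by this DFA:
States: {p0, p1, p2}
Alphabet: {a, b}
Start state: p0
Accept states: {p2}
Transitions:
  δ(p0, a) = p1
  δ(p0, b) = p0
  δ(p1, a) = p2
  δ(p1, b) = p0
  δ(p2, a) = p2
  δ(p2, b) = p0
Testing a few strings:
  'a' → reject
  'bba' → reject
  'bab' → reject
  'aba' → reject
State roles: p0=last symbol not a; p1=one trailing a; p2=two trailing a's
All strings over {a,b} ending with aa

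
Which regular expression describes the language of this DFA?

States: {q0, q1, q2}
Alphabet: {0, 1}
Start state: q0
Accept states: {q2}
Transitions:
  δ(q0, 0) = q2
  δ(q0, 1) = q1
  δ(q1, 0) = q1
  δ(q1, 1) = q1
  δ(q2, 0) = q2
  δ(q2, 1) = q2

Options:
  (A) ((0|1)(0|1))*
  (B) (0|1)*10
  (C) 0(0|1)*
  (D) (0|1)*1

Check each option against the DFA on short strings; one disagreement eliminates an option:
  (A) ((0|1)(0|1))*: on ε the DFA stays in q0 and rejects (q0 ∉ Accept), but the regex matches it → eliminate
  (B) (0|1)*10: on '0' the DFA goes q0 → q2 and accepts (q2 ∈ Accept), but the regex does not match it → eliminate
  (C) 0(0|1)*: agrees with the DFA on every string of length ≤ 6
  (D) (0|1)*1: on '0' the DFA goes q0 → q2 and accepts (q2 ∈ Accept), but the regex does not match it → eliminate
Only (C) is consistent with the DFA.
(C) 0(0|1)*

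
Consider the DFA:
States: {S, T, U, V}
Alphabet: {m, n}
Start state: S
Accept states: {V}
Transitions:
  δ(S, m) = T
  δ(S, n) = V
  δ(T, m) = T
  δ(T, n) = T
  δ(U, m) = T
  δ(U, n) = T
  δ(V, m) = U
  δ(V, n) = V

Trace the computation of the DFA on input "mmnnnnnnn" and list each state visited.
read 'm': S → T
  read 'm': T → T
  read 'n': T → T
  read 'n': T → T
  read 'n': T → T
  read 'n': T → T
  read 'n': T → T
  read 'n': T → T
  read 'n': T → T
S -> T -> T -> T -> T -> T -> T -> T -> T -> T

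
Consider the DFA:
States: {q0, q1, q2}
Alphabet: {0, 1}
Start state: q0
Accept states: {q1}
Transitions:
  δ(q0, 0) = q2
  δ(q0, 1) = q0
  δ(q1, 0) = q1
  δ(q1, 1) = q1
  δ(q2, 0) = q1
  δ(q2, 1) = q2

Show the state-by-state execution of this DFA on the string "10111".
read '1': q0 → q0
  read '0': q0 → q2
  read '1': q2 → q2
  read '1': q2 → q2
  read '1': q2 → q2
q0 -> q0 -> q2 -> q2 -> q2 -> q2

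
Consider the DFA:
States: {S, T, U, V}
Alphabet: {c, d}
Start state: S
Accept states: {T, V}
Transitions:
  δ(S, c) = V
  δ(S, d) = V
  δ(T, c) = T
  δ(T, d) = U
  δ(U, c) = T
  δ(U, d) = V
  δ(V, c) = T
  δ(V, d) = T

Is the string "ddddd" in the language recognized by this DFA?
Processing string "ddddd":
  S --d--> V
  V --d--> T
  T --d--> U
  U --d--> V
  V --d--> T
Final state: T
Accept states: {T, V}
Yes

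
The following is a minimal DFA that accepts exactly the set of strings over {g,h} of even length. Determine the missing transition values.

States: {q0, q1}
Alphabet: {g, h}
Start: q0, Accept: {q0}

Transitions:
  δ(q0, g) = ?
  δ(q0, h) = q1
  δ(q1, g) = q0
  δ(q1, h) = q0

From the language and accept set, identify what each state tracks — q0: even length so far; q1: odd length so far.
Each missing δ(q, a) is the state matching the new tracked value after reading a.
δ(q0, g) = q1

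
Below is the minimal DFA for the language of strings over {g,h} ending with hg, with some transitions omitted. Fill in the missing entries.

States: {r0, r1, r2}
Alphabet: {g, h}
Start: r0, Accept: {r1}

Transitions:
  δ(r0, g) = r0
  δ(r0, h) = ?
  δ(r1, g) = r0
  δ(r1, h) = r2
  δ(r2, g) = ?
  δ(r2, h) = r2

From the language and accept set, identify what each state tracks — r0: no suffix match; r1: suffix is hg; r2: one trailing h.
Each missing δ(q, a) is the state matching the new tracked value after reading a.
δ(r0, h) = r2; δ(r2, g) = r1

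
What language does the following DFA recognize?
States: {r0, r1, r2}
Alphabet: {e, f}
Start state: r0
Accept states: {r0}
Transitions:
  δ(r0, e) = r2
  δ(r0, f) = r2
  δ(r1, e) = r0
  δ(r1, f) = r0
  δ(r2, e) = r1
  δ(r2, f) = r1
Testing a few strings:
  'effe' → reject
  'fff' → accept
  'ee' → reject
  'fffe' → reject
State roles: r0=length ≡ 0 (mod 3); r1=length ≡ 2 (mod 3); r2=length ≡ 1 (mod 3)
All strings over {e,f} whose length is a multiple of 3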